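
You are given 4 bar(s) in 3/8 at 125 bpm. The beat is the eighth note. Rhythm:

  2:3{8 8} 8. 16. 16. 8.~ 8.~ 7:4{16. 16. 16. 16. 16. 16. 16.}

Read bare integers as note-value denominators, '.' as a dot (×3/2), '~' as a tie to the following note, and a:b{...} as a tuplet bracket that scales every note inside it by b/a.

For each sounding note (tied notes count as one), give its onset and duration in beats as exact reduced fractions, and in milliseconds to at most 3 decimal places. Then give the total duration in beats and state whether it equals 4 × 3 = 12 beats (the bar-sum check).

1) 0.0ms=0b +720.0ms=3/2b
2) 720.0ms=3/2b +720.0ms=3/2b
3) 1440.0ms=3b +720.0ms=3/2b
4) 2160.0ms=9/2b +360.0ms=3/4b
5) 2520.0ms=21/4b +360.0ms=3/4b
6) 2880.0ms=6b +1645.714ms=24/7b
7) 4525.714ms=66/7b +205.714ms=3/7b
8) 4731.429ms=69/7b +205.714ms=3/7b
9) 4937.143ms=72/7b +205.714ms=3/7b
10) 5142.857ms=75/7b +205.714ms=3/7b
11) 5348.571ms=78/7b +205.714ms=3/7b
12) 5554.286ms=81/7b +205.714ms=3/7b
Σ=12b of 12 (125bpm 3/8) — PASS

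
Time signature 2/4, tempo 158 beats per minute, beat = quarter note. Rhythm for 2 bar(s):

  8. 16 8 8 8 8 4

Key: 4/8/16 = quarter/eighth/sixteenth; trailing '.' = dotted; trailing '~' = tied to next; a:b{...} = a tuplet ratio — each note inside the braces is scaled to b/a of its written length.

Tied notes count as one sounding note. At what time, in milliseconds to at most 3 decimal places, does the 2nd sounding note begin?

note 2 onset = 3/4b = 284.81ms

1. 0.0ms @ 0 + 284.81ms (3/4)
2. 284.81ms @ 3/4 + 94.937ms (1/4)
3. 379.747ms @ 1 + 189.873ms (1/2)
4. 569.62ms @ 3/2 + 189.873ms (1/2)
5. 759.494ms @ 2 + 189.873ms (1/2)
6. 949.367ms @ 5/2 + 189.873ms (1/2)
7. 1139.241ms @ 3 + 379.747ms (1)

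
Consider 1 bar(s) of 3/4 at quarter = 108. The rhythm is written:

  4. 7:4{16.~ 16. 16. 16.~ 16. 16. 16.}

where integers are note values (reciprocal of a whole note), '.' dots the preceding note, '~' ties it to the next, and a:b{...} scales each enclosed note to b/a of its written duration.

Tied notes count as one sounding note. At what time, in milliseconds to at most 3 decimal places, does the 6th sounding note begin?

1. 0.0ms @ 0 + 833.333ms (3/2)
2. 833.333ms @ 3/2 + 238.095ms (3/7)
3. 1071.429ms @ 27/14 + 119.048ms (3/14)
4. 1190.476ms @ 15/7 + 238.095ms (3/7)
5. 1428.571ms @ 18/7 + 119.048ms (3/14)
6. 1547.619ms @ 39/14 + 119.048ms (3/14)

note 6 onset = 39/14b = 1547.619ms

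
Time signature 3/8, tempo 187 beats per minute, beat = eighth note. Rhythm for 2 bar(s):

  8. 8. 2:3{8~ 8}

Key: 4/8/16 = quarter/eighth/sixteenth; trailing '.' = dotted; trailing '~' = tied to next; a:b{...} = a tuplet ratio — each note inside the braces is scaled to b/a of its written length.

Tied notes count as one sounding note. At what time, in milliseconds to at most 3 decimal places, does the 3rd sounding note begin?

1. 0.0ms @ 0 + 481.283ms (3/2)
2. 481.283ms @ 3/2 + 481.283ms (3/2)
3. 962.567ms @ 3 + 962.567ms (3)

note 3 onset = 3b = 962.567ms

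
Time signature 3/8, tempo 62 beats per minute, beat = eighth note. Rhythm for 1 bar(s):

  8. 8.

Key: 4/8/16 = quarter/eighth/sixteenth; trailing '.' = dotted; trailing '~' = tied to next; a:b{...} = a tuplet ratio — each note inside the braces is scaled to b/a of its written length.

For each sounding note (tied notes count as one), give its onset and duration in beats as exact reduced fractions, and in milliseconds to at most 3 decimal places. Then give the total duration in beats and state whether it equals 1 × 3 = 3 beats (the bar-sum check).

1) 0.0ms=0b +1451.613ms=3/2b
2) 1451.613ms=3/2b +1451.613ms=3/2b
Σ=3b of 3 (62bpm 3/8) — PASS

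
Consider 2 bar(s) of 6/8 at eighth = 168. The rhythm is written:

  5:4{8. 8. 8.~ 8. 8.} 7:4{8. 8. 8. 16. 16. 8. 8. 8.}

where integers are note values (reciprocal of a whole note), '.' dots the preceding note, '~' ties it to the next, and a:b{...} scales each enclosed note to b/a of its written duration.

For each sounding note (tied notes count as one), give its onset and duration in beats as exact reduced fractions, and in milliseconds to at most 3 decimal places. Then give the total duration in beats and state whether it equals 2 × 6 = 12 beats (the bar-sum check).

1) 0.0ms=0b +428.571ms=6/5b
2) 428.571ms=6/5b +428.571ms=6/5b
3) 857.143ms=12/5b +857.143ms=12/5b
4) 1714.286ms=24/5b +428.571ms=6/5b
5) 2142.857ms=6b +306.122ms=6/7b
6) 2448.98ms=48/7b +306.122ms=6/7b
7) 2755.102ms=54/7b +306.122ms=6/7b
8) 3061.224ms=60/7b +153.061ms=3/7b
9) 3214.286ms=9b +153.061ms=3/7b
10) 3367.347ms=66/7b +306.122ms=6/7b
11) 3673.469ms=72/7b +306.122ms=6/7b
12) 3979.592ms=78/7b +306.122ms=6/7b
Σ=12b of 12 (168bpm 6/8) — PASS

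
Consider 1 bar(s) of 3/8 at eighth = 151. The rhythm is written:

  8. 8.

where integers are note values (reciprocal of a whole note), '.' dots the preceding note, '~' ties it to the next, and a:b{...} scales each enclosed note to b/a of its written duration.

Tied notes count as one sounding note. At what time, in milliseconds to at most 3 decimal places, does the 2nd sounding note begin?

1. 0.0ms @ 0 + 596.026ms (3/2)
2. 596.026ms @ 3/2 + 596.026ms (3/2)

note 2 onset = 3/2b = 596.026ms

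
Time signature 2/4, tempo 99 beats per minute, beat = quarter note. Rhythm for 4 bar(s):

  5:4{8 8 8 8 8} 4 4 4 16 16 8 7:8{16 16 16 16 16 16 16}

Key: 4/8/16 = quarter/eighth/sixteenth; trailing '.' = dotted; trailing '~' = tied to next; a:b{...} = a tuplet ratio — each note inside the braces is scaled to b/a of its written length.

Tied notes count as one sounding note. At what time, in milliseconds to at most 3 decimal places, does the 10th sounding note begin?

1. 0.0ms @ 0 + 242.424ms (2/5)
2. 242.424ms @ 2/5 + 242.424ms (2/5)
3. 484.848ms @ 4/5 + 242.424ms (2/5)
4. 727.273ms @ 6/5 + 242.424ms (2/5)
5. 969.697ms @ 8/5 + 242.424ms (2/5)
6. 1212.121ms @ 2 + 606.061ms (1)
7. 1818.182ms @ 3 + 606.061ms (1)
8. 2424.242ms @ 4 + 606.061ms (1)
9. 3030.303ms @ 5 + 151.515ms (1/4)
10. 3181.818ms @ 21/4 + 151.515ms (1/4)
11. 3333.333ms @ 11/2 + 303.03ms (1/2)
12. 3636.364ms @ 6 + 173.16ms (2/7)
13. 3809.524ms @ 44/7 + 173.16ms (2/7)
14. 3982.684ms @ 46/7 + 173.16ms (2/7)
15. 4155.844ms @ 48/7 + 173.16ms (2/7)
16. 4329.004ms @ 50/7 + 173.16ms (2/7)
17. 4502.165ms @ 52/7 + 173.16ms (2/7)
18. 4675.325ms @ 54/7 + 173.16ms (2/7)

note 10 onset = 21/4b = 3181.818ms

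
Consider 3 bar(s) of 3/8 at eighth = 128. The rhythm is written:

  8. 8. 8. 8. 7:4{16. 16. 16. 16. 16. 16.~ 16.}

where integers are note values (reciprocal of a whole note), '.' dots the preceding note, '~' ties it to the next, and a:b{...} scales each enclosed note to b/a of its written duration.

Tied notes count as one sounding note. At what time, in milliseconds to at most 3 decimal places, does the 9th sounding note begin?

1. 0.0ms @ 0 + 703.125ms (3/2)
2. 703.125ms @ 3/2 + 703.125ms (3/2)
3. 1406.25ms @ 3 + 703.125ms (3/2)
4. 2109.375ms @ 9/2 + 703.125ms (3/2)
5. 2812.5ms @ 6 + 200.893ms (3/7)
6. 3013.393ms @ 45/7 + 200.893ms (3/7)
7. 3214.286ms @ 48/7 + 200.893ms (3/7)
8. 3415.179ms @ 51/7 + 200.893ms (3/7)
9. 3616.071ms @ 54/7 + 200.893ms (3/7)
10. 3816.964ms @ 57/7 + 401.786ms (6/7)

note 9 onset = 54/7b = 3616.071ms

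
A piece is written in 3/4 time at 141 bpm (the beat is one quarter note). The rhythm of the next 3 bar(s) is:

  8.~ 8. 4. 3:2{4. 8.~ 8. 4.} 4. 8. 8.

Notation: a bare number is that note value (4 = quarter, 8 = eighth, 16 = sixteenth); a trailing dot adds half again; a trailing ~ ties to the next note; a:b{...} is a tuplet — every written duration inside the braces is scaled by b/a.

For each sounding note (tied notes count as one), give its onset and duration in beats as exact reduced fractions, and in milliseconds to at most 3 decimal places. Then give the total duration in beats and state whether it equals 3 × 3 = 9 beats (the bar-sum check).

1) 0.0ms=0b +638.298ms=3/2b
2) 638.298ms=3/2b +638.298ms=3/2b
3) 1276.596ms=3b +425.532ms=1b
4) 1702.128ms=4b +425.532ms=1b
5) 2127.66ms=5b +425.532ms=1b
6) 2553.191ms=6b +638.298ms=3/2b
7) 3191.489ms=15/2b +319.149ms=3/4b
8) 3510.638ms=33/4b +319.149ms=3/4b
Σ=9b of 9 (141bpm 3/4) — PASS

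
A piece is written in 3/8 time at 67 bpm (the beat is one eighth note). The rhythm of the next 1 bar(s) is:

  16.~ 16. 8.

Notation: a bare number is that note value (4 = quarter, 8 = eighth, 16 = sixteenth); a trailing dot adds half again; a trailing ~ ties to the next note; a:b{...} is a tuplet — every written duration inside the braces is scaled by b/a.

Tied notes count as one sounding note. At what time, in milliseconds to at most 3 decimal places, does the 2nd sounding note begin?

1. 0.0ms @ 0 + 1343.284ms (3/2)
2. 1343.284ms @ 3/2 + 1343.284ms (3/2)

note 2 onset = 3/2b = 1343.284ms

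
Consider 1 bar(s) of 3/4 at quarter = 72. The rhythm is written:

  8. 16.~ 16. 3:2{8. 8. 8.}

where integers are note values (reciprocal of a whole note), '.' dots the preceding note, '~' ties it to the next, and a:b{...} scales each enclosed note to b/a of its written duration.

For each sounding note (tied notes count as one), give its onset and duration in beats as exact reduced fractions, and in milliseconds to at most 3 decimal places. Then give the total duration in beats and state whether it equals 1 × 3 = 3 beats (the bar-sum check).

1) 0.0ms=0b +625.0ms=3/4b
2) 625.0ms=3/4b +625.0ms=3/4b
3) 1250.0ms=3/2b +416.667ms=1/2b
4) 1666.667ms=2b +416.667ms=1/2b
5) 2083.333ms=5/2b +416.667ms=1/2b
Σ=3b of 3 (72bpm 3/4) — PASS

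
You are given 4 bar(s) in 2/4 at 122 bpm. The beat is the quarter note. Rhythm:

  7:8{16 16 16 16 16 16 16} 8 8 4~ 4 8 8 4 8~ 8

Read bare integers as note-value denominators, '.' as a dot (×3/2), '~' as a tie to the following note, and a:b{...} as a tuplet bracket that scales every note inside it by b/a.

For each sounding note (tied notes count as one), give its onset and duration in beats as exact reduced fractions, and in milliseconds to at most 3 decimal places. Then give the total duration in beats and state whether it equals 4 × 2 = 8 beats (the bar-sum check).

1) 0.0ms=0b +140.515ms=2/7b
2) 140.515ms=2/7b +140.515ms=2/7b
3) 281.03ms=4/7b +140.515ms=2/7b
4) 421.546ms=6/7b +140.515ms=2/7b
5) 562.061ms=8/7b +140.515ms=2/7b
6) 702.576ms=10/7b +140.515ms=2/7b
7) 843.091ms=12/7b +140.515ms=2/7b
8) 983.607ms=2b +245.902ms=1/2b
9) 1229.508ms=5/2b +245.902ms=1/2b
10) 1475.41ms=3b +983.607ms=2b
11) 2459.016ms=5b +245.902ms=1/2b
12) 2704.918ms=11/2b +245.902ms=1/2b
13) 2950.82ms=6b +491.803ms=1b
14) 3442.623ms=7b +491.803ms=1b
Σ=8b of 8 (122bpm 2/4) — PASS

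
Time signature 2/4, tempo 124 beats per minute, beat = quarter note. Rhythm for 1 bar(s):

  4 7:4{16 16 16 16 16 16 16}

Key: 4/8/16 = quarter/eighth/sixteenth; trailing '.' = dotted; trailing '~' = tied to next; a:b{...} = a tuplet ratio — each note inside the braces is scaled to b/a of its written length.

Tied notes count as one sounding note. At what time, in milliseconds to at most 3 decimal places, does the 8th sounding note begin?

note 8 onset = 13/7b = 898.618ms

1. 0.0ms @ 0 + 483.871ms (1)
2. 483.871ms @ 1 + 69.124ms (1/7)
3. 552.995ms @ 8/7 + 69.124ms (1/7)
4. 622.12ms @ 9/7 + 69.124ms (1/7)
5. 691.244ms @ 10/7 + 69.124ms (1/7)
6. 760.369ms @ 11/7 + 69.124ms (1/7)
7. 829.493ms @ 12/7 + 69.124ms (1/7)
8. 898.618ms @ 13/7 + 69.124ms (1/7)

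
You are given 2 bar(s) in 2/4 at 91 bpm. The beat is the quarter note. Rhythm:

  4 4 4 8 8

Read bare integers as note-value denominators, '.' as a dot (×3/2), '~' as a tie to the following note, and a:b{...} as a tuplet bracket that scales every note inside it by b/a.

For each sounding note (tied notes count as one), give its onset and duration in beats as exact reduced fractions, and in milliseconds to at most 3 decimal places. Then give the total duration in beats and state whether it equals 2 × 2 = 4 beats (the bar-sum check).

1) 0.0ms=0b +659.341ms=1b
2) 659.341ms=1b +659.341ms=1b
3) 1318.681ms=2b +659.341ms=1b
4) 1978.022ms=3b +329.67ms=1/2b
5) 2307.692ms=7/2b +329.67ms=1/2b
Σ=4b of 4 (91bpm 2/4) — PASS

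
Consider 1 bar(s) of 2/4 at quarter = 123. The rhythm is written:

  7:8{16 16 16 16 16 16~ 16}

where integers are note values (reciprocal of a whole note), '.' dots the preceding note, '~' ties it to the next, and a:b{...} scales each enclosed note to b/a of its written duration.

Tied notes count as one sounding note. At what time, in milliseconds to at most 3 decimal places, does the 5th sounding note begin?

note 5 onset = 8/7b = 557.491ms

1. 0.0ms @ 0 + 139.373ms (2/7)
2. 139.373ms @ 2/7 + 139.373ms (2/7)
3. 278.746ms @ 4/7 + 139.373ms (2/7)
4. 418.118ms @ 6/7 + 139.373ms (2/7)
5. 557.491ms @ 8/7 + 139.373ms (2/7)
6. 696.864ms @ 10/7 + 278.746ms (4/7)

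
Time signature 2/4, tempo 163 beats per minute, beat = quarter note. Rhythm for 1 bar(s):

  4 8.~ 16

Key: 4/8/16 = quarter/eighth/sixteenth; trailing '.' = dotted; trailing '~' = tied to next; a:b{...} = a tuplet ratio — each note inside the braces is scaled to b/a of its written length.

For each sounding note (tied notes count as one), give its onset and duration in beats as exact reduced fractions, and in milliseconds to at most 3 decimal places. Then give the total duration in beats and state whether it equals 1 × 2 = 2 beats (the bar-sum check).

1) 0.0ms=0b +368.098ms=1b
2) 368.098ms=1b +368.098ms=1b
Σ=2b of 2 (163bpm 2/4) — PASS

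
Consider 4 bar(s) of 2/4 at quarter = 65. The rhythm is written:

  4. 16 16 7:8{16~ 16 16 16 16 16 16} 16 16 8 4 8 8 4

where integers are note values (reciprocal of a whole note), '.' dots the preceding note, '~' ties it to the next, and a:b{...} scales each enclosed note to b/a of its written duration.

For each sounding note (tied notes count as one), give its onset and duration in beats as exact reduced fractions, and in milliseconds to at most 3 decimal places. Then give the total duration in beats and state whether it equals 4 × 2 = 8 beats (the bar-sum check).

1) 0.0ms=0b +1384.615ms=3/2b
2) 1384.615ms=3/2b +230.769ms=1/4b
3) 1615.385ms=7/4b +230.769ms=1/4b
4) 1846.154ms=2b +527.473ms=4/7b
5) 2373.626ms=18/7b +263.736ms=2/7b
6) 2637.363ms=20/7b +263.736ms=2/7b
7) 2901.099ms=22/7b +263.736ms=2/7b
8) 3164.835ms=24/7b +263.736ms=2/7b
9) 3428.571ms=26/7b +263.736ms=2/7b
10) 3692.308ms=4b +230.769ms=1/4b
11) 3923.077ms=17/4b +230.769ms=1/4b
12) 4153.846ms=9/2b +461.538ms=1/2b
13) 4615.385ms=5b +923.077ms=1b
14) 5538.462ms=6b +461.538ms=1/2b
15) 6000.0ms=13/2b +461.538ms=1/2b
16) 6461.538ms=7b +923.077ms=1b
Σ=8b of 8 (65bpm 2/4) — PASS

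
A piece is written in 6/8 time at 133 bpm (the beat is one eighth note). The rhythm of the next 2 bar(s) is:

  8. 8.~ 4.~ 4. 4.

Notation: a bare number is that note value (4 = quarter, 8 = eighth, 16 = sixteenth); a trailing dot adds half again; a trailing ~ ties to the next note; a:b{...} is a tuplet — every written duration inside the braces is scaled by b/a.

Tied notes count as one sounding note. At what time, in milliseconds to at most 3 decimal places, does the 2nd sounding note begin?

1. 0.0ms @ 0 + 676.692ms (3/2)
2. 676.692ms @ 3/2 + 3383.459ms (15/2)
3. 4060.15ms @ 9 + 1353.383ms (3)

note 2 onset = 3/2b = 676.692ms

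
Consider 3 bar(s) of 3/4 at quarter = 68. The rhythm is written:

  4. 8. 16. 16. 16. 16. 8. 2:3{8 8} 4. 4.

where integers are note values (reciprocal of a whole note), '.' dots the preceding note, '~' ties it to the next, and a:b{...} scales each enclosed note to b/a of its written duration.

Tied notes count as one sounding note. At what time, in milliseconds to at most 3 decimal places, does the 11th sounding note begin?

note 11 onset = 15/2b = 6617.647ms

1. 0.0ms @ 0 + 1323.529ms (3/2)
2. 1323.529ms @ 3/2 + 661.765ms (3/4)
3. 1985.294ms @ 9/4 + 330.882ms (3/8)
4. 2316.176ms @ 21/8 + 330.882ms (3/8)
5. 2647.059ms @ 3 + 330.882ms (3/8)
6. 2977.941ms @ 27/8 + 330.882ms (3/8)
7. 3308.824ms @ 15/4 + 661.765ms (3/4)
8. 3970.588ms @ 9/2 + 661.765ms (3/4)
9. 4632.353ms @ 21/4 + 661.765ms (3/4)
10. 5294.118ms @ 6 + 1323.529ms (3/2)
11. 6617.647ms @ 15/2 + 1323.529ms (3/2)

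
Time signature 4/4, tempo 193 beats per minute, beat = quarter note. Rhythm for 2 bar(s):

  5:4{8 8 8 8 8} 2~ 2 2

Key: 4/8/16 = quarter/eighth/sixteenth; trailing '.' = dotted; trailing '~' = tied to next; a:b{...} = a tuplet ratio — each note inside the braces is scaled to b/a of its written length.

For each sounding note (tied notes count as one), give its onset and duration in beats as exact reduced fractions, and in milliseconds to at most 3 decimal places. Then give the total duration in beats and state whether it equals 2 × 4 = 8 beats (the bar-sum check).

1) 0.0ms=0b +124.352ms=2/5b
2) 124.352ms=2/5b +124.352ms=2/5b
3) 248.705ms=4/5b +124.352ms=2/5b
4) 373.057ms=6/5b +124.352ms=2/5b
5) 497.409ms=8/5b +124.352ms=2/5b
6) 621.762ms=2b +1243.523ms=4b
7) 1865.285ms=6b +621.762ms=2b
Σ=8b of 8 (193bpm 4/4) — PASS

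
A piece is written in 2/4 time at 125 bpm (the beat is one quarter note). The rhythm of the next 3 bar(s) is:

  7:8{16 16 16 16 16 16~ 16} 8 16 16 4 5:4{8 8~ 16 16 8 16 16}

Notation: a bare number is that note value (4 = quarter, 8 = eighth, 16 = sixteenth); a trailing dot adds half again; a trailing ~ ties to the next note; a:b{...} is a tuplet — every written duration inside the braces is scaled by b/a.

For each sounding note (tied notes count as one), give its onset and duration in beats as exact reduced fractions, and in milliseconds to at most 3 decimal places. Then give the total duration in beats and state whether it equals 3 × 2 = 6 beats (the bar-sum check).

1) 0.0ms=0b +137.143ms=2/7b
2) 137.143ms=2/7b +137.143ms=2/7b
3) 274.286ms=4/7b +137.143ms=2/7b
4) 411.429ms=6/7b +137.143ms=2/7b
5) 548.571ms=8/7b +137.143ms=2/7b
6) 685.714ms=10/7b +274.286ms=4/7b
7) 960.0ms=2b +240.0ms=1/2b
8) 1200.0ms=5/2b +120.0ms=1/4b
9) 1320.0ms=11/4b +120.0ms=1/4b
10) 1440.0ms=3b +480.0ms=1b
11) 1920.0ms=4b +192.0ms=2/5b
12) 2112.0ms=22/5b +288.0ms=3/5b
13) 2400.0ms=5b +96.0ms=1/5b
14) 2496.0ms=26/5b +192.0ms=2/5b
15) 2688.0ms=28/5b +96.0ms=1/5b
16) 2784.0ms=29/5b +96.0ms=1/5b
Σ=6b of 6 (125bpm 2/4) — PASS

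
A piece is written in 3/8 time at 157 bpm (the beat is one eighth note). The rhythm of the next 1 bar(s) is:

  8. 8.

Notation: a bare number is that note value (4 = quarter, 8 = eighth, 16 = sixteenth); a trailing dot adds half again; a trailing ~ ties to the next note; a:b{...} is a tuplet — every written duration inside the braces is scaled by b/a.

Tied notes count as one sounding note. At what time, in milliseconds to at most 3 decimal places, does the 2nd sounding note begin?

note 2 onset = 3/2b = 573.248ms

1. 0.0ms @ 0 + 573.248ms (3/2)
2. 573.248ms @ 3/2 + 573.248ms (3/2)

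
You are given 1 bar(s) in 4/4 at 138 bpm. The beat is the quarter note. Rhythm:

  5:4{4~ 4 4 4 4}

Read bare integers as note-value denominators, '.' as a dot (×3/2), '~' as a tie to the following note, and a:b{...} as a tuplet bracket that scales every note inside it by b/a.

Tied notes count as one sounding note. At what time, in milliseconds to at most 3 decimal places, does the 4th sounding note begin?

note 4 onset = 16/5b = 1391.304ms

1. 0.0ms @ 0 + 695.652ms (8/5)
2. 695.652ms @ 8/5 + 347.826ms (4/5)
3. 1043.478ms @ 12/5 + 347.826ms (4/5)
4. 1391.304ms @ 16/5 + 347.826ms (4/5)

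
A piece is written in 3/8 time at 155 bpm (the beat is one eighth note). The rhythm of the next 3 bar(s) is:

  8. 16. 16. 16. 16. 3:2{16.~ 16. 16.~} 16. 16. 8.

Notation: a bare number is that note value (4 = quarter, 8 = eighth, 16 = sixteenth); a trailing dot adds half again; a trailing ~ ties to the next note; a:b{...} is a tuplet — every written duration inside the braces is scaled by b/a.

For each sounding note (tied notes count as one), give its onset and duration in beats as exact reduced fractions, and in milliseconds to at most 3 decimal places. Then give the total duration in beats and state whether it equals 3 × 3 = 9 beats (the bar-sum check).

1) 0.0ms=0b +580.645ms=3/2b
2) 580.645ms=3/2b +290.323ms=3/4b
3) 870.968ms=9/4b +290.323ms=3/4b
4) 1161.29ms=3b +290.323ms=3/4b
5) 1451.613ms=15/4b +290.323ms=3/4b
6) 1741.935ms=9/2b +387.097ms=1b
7) 2129.032ms=11/2b +483.871ms=5/4b
8) 2612.903ms=27/4b +290.323ms=3/4b
9) 2903.226ms=15/2b +580.645ms=3/2b
Σ=9b of 9 (155bpm 3/8) — PASS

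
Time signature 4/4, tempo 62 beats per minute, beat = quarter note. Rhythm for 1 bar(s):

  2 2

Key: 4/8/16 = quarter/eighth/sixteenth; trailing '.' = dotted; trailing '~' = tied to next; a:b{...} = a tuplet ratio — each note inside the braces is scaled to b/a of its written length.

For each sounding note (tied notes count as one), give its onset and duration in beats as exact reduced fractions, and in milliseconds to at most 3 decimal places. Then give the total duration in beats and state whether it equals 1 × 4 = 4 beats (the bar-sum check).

1) 0.0ms=0b +1935.484ms=2b
2) 1935.484ms=2b +1935.484ms=2b
Σ=4b of 4 (62bpm 4/4) — PASS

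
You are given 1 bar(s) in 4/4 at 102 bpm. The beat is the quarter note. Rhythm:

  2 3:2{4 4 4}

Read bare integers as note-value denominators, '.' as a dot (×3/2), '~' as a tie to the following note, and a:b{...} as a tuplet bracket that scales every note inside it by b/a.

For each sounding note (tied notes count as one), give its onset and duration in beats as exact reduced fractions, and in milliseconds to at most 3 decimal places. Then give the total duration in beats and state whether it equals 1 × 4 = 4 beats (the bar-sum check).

1) 0.0ms=0b +1176.471ms=2b
2) 1176.471ms=2b +392.157ms=2/3b
3) 1568.627ms=8/3b +392.157ms=2/3b
4) 1960.784ms=10/3b +392.157ms=2/3b
Σ=4b of 4 (102bpm 4/4) — PASS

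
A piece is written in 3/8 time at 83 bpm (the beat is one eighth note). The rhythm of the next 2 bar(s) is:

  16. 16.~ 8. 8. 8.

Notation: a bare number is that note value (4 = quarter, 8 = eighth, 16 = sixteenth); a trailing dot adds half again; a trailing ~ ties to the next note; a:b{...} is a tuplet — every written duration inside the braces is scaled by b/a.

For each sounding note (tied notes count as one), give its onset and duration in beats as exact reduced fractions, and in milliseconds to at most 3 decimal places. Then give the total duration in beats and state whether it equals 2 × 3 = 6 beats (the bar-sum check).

1) 0.0ms=0b +542.169ms=3/4b
2) 542.169ms=3/4b +1626.506ms=9/4b
3) 2168.675ms=3b +1084.337ms=3/2b
4) 3253.012ms=9/2b +1084.337ms=3/2b
Σ=6b of 6 (83bpm 3/8) — PASS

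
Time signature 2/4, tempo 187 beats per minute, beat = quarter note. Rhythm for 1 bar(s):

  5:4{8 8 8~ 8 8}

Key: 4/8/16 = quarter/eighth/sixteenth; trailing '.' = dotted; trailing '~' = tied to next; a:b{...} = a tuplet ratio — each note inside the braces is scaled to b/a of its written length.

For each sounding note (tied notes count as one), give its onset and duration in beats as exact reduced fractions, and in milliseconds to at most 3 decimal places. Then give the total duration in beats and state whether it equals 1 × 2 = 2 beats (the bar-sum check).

1) 0.0ms=0b +128.342ms=2/5b
2) 128.342ms=2/5b +128.342ms=2/5b
3) 256.684ms=4/5b +256.684ms=4/5b
4) 513.369ms=8/5b +128.342ms=2/5b
Σ=2b of 2 (187bpm 2/4) — PASS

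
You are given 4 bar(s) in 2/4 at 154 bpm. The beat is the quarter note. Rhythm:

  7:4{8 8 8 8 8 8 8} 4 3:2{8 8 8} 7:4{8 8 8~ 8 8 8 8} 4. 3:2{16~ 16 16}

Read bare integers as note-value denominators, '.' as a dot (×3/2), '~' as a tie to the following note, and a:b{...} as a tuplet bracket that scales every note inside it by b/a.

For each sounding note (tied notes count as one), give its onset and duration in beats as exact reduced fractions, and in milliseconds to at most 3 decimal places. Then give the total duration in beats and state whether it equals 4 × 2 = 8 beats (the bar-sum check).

1) 0.0ms=0b +111.317ms=2/7b
2) 111.317ms=2/7b +111.317ms=2/7b
3) 222.635ms=4/7b +111.317ms=2/7b
4) 333.952ms=6/7b +111.317ms=2/7b
5) 445.269ms=8/7b +111.317ms=2/7b
6) 556.586ms=10/7b +111.317ms=2/7b
7) 667.904ms=12/7b +111.317ms=2/7b
8) 779.221ms=2b +389.61ms=1b
9) 1168.831ms=3b +129.87ms=1/3b
10) 1298.701ms=10/3b +129.87ms=1/3b
11) 1428.571ms=11/3b +129.87ms=1/3b
12) 1558.442ms=4b +111.317ms=2/7b
13) 1669.759ms=30/7b +111.317ms=2/7b
14) 1781.076ms=32/7b +222.635ms=4/7b
15) 2003.711ms=36/7b +111.317ms=2/7b
16) 2115.028ms=38/7b +111.317ms=2/7b
17) 2226.345ms=40/7b +111.317ms=2/7b
18) 2337.662ms=6b +584.416ms=3/2b
19) 2922.078ms=15/2b +129.87ms=1/3b
20) 3051.948ms=47/6b +64.935ms=1/6b
Σ=8b of 8 (154bpm 2/4) — PASS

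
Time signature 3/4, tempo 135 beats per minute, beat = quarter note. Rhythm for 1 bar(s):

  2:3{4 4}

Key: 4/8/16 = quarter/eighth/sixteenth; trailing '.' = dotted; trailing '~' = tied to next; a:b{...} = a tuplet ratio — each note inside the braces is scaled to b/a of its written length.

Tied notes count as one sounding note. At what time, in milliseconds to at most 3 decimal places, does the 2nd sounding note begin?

1. 0.0ms @ 0 + 666.667ms (3/2)
2. 666.667ms @ 3/2 + 666.667ms (3/2)

note 2 onset = 3/2b = 666.667ms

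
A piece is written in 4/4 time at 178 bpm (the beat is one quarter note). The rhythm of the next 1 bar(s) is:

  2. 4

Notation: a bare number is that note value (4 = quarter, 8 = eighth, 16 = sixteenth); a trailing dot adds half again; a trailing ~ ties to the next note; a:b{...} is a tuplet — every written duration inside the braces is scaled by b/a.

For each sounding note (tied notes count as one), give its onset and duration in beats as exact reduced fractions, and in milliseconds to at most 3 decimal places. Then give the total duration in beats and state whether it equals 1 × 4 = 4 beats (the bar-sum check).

1) 0.0ms=0b +1011.236ms=3b
2) 1011.236ms=3b +337.079ms=1b
Σ=4b of 4 (178bpm 4/4) — PASS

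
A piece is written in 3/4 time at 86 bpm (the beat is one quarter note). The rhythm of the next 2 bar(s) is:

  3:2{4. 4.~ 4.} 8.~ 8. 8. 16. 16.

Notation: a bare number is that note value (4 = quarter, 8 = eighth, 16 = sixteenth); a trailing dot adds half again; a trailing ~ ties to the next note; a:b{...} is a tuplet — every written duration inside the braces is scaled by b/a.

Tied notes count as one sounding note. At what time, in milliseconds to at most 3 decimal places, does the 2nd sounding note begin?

1. 0.0ms @ 0 + 697.674ms (1)
2. 697.674ms @ 1 + 1395.349ms (2)
3. 2093.023ms @ 3 + 1046.512ms (3/2)
4. 3139.535ms @ 9/2 + 523.256ms (3/4)
5. 3662.791ms @ 21/4 + 261.628ms (3/8)
6. 3924.419ms @ 45/8 + 261.628ms (3/8)

note 2 onset = 1b = 697.674ms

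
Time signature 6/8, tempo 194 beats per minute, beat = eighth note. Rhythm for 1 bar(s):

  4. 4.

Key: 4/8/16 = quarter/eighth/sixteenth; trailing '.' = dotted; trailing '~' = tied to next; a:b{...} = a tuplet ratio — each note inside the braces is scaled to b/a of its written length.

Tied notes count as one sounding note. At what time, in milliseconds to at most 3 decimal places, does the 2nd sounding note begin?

note 2 onset = 3b = 927.835ms

1. 0.0ms @ 0 + 927.835ms (3)
2. 927.835ms @ 3 + 927.835ms (3)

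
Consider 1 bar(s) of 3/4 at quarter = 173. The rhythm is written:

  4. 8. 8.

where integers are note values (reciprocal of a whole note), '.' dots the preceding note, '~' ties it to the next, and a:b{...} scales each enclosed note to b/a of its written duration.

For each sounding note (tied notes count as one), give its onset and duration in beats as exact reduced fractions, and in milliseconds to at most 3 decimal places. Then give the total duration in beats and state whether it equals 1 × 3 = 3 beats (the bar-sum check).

1) 0.0ms=0b +520.231ms=3/2b
2) 520.231ms=3/2b +260.116ms=3/4b
3) 780.347ms=9/4b +260.116ms=3/4b
Σ=3b of 3 (173bpm 3/4) — PASS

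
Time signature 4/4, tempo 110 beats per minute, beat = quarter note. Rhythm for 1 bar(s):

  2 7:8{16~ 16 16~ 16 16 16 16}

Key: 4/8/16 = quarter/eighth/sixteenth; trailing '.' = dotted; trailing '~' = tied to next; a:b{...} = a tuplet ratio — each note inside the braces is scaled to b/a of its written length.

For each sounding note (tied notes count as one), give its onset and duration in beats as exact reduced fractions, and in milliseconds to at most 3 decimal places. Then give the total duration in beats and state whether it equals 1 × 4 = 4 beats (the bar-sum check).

1) 0.0ms=0b +1090.909ms=2b
2) 1090.909ms=2b +311.688ms=4/7b
3) 1402.597ms=18/7b +311.688ms=4/7b
4) 1714.286ms=22/7b +155.844ms=2/7b
5) 1870.13ms=24/7b +155.844ms=2/7b
6) 2025.974ms=26/7b +155.844ms=2/7b
Σ=4b of 4 (110bpm 4/4) — PASS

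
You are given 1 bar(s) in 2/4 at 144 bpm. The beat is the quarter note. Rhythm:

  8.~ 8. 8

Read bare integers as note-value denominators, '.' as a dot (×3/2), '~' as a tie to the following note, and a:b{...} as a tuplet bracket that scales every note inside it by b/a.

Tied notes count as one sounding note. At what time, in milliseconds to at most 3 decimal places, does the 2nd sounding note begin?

1. 0.0ms @ 0 + 625.0ms (3/2)
2. 625.0ms @ 3/2 + 208.333ms (1/2)

note 2 onset = 3/2b = 625.0ms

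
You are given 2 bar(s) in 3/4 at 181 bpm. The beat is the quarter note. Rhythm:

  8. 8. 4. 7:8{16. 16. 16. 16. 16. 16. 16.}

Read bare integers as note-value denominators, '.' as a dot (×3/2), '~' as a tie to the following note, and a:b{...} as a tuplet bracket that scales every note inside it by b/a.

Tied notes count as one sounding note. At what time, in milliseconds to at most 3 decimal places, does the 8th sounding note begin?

note 8 onset = 33/7b = 1562.747ms

1. 0.0ms @ 0 + 248.619ms (3/4)
2. 248.619ms @ 3/4 + 248.619ms (3/4)
3. 497.238ms @ 3/2 + 497.238ms (3/2)
4. 994.475ms @ 3 + 142.068ms (3/7)
5. 1136.543ms @ 24/7 + 142.068ms (3/7)
6. 1278.611ms @ 27/7 + 142.068ms (3/7)
7. 1420.679ms @ 30/7 + 142.068ms (3/7)
8. 1562.747ms @ 33/7 + 142.068ms (3/7)
9. 1704.815ms @ 36/7 + 142.068ms (3/7)
10. 1846.882ms @ 39/7 + 142.068ms (3/7)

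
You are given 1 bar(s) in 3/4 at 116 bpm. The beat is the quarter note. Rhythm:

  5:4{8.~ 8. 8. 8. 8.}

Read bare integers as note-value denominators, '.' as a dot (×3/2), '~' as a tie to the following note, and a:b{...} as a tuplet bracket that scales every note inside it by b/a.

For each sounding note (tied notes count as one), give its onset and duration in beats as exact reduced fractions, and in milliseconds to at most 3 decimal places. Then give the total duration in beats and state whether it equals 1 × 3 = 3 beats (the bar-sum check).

1) 0.0ms=0b +620.69ms=6/5b
2) 620.69ms=6/5b +310.345ms=3/5b
3) 931.034ms=9/5b +310.345ms=3/5b
4) 1241.379ms=12/5b +310.345ms=3/5b
Σ=3b of 3 (116bpm 3/4) — PASS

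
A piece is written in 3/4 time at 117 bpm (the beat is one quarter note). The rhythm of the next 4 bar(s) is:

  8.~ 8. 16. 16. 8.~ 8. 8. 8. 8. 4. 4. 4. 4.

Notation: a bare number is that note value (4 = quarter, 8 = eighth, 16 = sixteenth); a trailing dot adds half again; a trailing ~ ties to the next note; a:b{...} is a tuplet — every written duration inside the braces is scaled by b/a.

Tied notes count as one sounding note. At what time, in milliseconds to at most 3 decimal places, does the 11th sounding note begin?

1. 0.0ms @ 0 + 769.231ms (3/2)
2. 769.231ms @ 3/2 + 192.308ms (3/8)
3. 961.538ms @ 15/8 + 192.308ms (3/8)
4. 1153.846ms @ 9/4 + 769.231ms (3/2)
5. 1923.077ms @ 15/4 + 384.615ms (3/4)
6. 2307.692ms @ 9/2 + 384.615ms (3/4)
7. 2692.308ms @ 21/4 + 384.615ms (3/4)
8. 3076.923ms @ 6 + 769.231ms (3/2)
9. 3846.154ms @ 15/2 + 769.231ms (3/2)
10. 4615.385ms @ 9 + 769.231ms (3/2)
11. 5384.615ms @ 21/2 + 769.231ms (3/2)

note 11 onset = 21/2b = 5384.615ms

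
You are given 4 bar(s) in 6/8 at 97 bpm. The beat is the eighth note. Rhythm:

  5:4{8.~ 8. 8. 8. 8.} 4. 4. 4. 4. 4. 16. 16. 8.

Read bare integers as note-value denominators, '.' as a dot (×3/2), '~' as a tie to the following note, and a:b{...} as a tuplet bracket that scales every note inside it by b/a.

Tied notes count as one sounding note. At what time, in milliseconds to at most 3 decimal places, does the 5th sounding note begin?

1. 0.0ms @ 0 + 1484.536ms (12/5)
2. 1484.536ms @ 12/5 + 742.268ms (6/5)
3. 2226.804ms @ 18/5 + 742.268ms (6/5)
4. 2969.072ms @ 24/5 + 742.268ms (6/5)
5. 3711.34ms @ 6 + 1855.67ms (3)
6. 5567.01ms @ 9 + 1855.67ms (3)
7. 7422.68ms @ 12 + 1855.67ms (3)
8. 9278.351ms @ 15 + 1855.67ms (3)
9. 11134.021ms @ 18 + 1855.67ms (3)
10. 12989.691ms @ 21 + 463.918ms (3/4)
11. 13453.608ms @ 87/4 + 463.918ms (3/4)
12. 13917.526ms @ 45/2 + 927.835ms (3/2)

note 5 onset = 6b = 3711.34ms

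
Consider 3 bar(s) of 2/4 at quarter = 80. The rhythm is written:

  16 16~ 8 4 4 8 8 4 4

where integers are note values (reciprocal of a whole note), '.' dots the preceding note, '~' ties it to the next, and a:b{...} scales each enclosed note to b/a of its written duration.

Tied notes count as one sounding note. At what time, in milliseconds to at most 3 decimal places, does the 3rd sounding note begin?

1. 0.0ms @ 0 + 187.5ms (1/4)
2. 187.5ms @ 1/4 + 562.5ms (3/4)
3. 750.0ms @ 1 + 750.0ms (1)
4. 1500.0ms @ 2 + 750.0ms (1)
5. 2250.0ms @ 3 + 375.0ms (1/2)
6. 2625.0ms @ 7/2 + 375.0ms (1/2)
7. 3000.0ms @ 4 + 750.0ms (1)
8. 3750.0ms @ 5 + 750.0ms (1)

note 3 onset = 1b = 750.0ms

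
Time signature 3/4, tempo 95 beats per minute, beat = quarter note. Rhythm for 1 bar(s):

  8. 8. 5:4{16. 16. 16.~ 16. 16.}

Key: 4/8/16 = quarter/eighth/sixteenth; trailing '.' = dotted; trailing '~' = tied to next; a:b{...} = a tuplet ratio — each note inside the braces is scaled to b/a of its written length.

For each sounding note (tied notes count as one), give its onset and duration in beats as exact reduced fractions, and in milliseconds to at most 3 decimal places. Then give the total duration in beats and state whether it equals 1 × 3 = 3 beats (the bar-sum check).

1) 0.0ms=0b +473.684ms=3/4b
2) 473.684ms=3/4b +473.684ms=3/4b
3) 947.368ms=3/2b +189.474ms=3/10b
4) 1136.842ms=9/5b +189.474ms=3/10b
5) 1326.316ms=21/10b +378.947ms=3/5b
6) 1705.263ms=27/10b +189.474ms=3/10b
Σ=3b of 3 (95bpm 3/4) — PASS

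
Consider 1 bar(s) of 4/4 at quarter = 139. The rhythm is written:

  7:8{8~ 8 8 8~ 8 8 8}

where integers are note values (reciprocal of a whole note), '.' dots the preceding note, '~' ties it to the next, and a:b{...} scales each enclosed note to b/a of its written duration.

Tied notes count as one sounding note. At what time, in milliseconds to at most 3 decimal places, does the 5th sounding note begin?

note 5 onset = 24/7b = 1479.959ms

1. 0.0ms @ 0 + 493.32ms (8/7)
2. 493.32ms @ 8/7 + 246.66ms (4/7)
3. 739.979ms @ 12/7 + 493.32ms (8/7)
4. 1233.299ms @ 20/7 + 246.66ms (4/7)
5. 1479.959ms @ 24/7 + 246.66ms (4/7)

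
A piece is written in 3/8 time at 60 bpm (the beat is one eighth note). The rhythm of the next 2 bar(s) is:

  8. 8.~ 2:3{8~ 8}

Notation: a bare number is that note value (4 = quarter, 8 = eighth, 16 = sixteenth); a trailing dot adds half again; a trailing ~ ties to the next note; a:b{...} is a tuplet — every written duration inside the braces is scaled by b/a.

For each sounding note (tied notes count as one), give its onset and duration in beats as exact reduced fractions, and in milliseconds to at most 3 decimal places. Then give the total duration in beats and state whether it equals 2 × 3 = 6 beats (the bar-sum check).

1) 0.0ms=0b +1500.0ms=3/2b
2) 1500.0ms=3/2b +4500.0ms=9/2b
Σ=6b of 6 (60bpm 3/8) — PASS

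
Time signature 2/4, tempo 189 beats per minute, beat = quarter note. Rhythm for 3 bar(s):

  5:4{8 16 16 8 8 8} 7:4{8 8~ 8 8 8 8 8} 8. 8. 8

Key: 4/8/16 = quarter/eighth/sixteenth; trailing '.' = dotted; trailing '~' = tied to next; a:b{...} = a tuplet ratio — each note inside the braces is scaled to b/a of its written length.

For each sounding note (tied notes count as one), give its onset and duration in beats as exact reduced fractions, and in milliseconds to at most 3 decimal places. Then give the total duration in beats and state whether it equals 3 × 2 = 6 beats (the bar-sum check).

1) 0.0ms=0b +126.984ms=2/5b
2) 126.984ms=2/5b +63.492ms=1/5b
3) 190.476ms=3/5b +63.492ms=1/5b
4) 253.968ms=4/5b +126.984ms=2/5b
5) 380.952ms=6/5b +126.984ms=2/5b
6) 507.937ms=8/5b +126.984ms=2/5b
7) 634.921ms=2b +90.703ms=2/7b
8) 725.624ms=16/7b +181.406ms=4/7b
9) 907.029ms=20/7b +90.703ms=2/7b
10) 997.732ms=22/7b +90.703ms=2/7b
11) 1088.435ms=24/7b +90.703ms=2/7b
12) 1179.138ms=26/7b +90.703ms=2/7b
13) 1269.841ms=4b +238.095ms=3/4b
14) 1507.937ms=19/4b +238.095ms=3/4b
15) 1746.032ms=11/2b +158.73ms=1/2b
Σ=6b of 6 (189bpm 2/4) — PASS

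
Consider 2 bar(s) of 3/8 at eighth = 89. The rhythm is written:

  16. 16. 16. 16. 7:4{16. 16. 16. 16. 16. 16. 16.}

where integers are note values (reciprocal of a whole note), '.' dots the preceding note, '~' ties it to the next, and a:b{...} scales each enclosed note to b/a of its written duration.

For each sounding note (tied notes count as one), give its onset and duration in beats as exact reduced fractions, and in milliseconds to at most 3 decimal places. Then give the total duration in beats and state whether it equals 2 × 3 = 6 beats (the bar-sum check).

1) 0.0ms=0b +505.618ms=3/4b
2) 505.618ms=3/4b +505.618ms=3/4b
3) 1011.236ms=3/2b +505.618ms=3/4b
4) 1516.854ms=9/4b +505.618ms=3/4b
5) 2022.472ms=3b +288.925ms=3/7b
6) 2311.396ms=24/7b +288.925ms=3/7b
7) 2600.321ms=27/7b +288.925ms=3/7b
8) 2889.246ms=30/7b +288.925ms=3/7b
9) 3178.17ms=33/7b +288.925ms=3/7b
10) 3467.095ms=36/7b +288.925ms=3/7b
11) 3756.019ms=39/7b +288.925ms=3/7b
Σ=6b of 6 (89bpm 3/8) — PASS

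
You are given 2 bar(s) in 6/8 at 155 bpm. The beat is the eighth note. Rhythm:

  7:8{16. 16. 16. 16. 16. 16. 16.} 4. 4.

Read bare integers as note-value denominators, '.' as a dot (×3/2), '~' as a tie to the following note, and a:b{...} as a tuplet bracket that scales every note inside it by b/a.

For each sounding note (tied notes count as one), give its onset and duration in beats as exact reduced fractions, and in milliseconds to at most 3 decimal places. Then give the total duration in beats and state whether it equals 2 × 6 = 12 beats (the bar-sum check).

1) 0.0ms=0b +331.797ms=6/7b
2) 331.797ms=6/7b +331.797ms=6/7b
3) 663.594ms=12/7b +331.797ms=6/7b
4) 995.392ms=18/7b +331.797ms=6/7b
5) 1327.189ms=24/7b +331.797ms=6/7b
6) 1658.986ms=30/7b +331.797ms=6/7b
7) 1990.783ms=36/7b +331.797ms=6/7b
8) 2322.581ms=6b +1161.29ms=3b
9) 3483.871ms=9b +1161.29ms=3b
Σ=12b of 12 (155bpm 6/8) — PASS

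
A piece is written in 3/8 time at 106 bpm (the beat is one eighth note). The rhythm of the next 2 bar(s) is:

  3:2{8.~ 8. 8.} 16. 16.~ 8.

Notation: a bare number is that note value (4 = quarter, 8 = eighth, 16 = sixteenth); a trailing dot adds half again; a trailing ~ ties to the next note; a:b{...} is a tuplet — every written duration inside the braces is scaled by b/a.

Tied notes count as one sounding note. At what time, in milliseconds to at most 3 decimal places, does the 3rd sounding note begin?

1. 0.0ms @ 0 + 1132.075ms (2)
2. 1132.075ms @ 2 + 566.038ms (1)
3. 1698.113ms @ 3 + 424.528ms (3/4)
4. 2122.642ms @ 15/4 + 1273.585ms (9/4)

note 3 onset = 3b = 1698.113ms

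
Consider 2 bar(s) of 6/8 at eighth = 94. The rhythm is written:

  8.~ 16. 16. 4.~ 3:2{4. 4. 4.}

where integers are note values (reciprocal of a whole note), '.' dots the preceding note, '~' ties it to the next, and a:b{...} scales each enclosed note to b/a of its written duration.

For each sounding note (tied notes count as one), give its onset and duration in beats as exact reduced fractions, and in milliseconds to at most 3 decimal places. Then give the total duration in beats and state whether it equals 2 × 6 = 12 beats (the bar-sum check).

1) 0.0ms=0b +1436.17ms=9/4b
2) 1436.17ms=9/4b +478.723ms=3/4b
3) 1914.894ms=3b +3191.489ms=5b
4) 5106.383ms=8b +1276.596ms=2b
5) 6382.979ms=10b +1276.596ms=2b
Σ=12b of 12 (94bpm 6/8) — PASS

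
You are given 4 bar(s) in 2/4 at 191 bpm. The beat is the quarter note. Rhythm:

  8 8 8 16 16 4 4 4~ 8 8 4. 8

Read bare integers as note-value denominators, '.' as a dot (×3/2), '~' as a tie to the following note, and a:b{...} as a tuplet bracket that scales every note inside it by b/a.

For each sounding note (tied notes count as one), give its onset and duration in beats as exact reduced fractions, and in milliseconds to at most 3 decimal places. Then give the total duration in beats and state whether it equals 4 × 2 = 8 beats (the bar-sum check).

1) 0.0ms=0b +157.068ms=1/2b
2) 157.068ms=1/2b +157.068ms=1/2b
3) 314.136ms=1b +157.068ms=1/2b
4) 471.204ms=3/2b +78.534ms=1/4b
5) 549.738ms=7/4b +78.534ms=1/4b
6) 628.272ms=2b +314.136ms=1b
7) 942.408ms=3b +314.136ms=1b
8) 1256.545ms=4b +471.204ms=3/2b
9) 1727.749ms=11/2b +157.068ms=1/2b
10) 1884.817ms=6b +471.204ms=3/2b
11) 2356.021ms=15/2b +157.068ms=1/2b
Σ=8b of 8 (191bpm 2/4) — PASS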